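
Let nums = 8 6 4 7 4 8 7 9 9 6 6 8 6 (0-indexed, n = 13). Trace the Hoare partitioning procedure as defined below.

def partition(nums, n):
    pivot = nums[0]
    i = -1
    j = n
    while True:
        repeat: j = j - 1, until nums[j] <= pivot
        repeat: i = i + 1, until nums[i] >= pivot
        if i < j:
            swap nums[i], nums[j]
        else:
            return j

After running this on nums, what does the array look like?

6 6 4 7 4 8 7 6 6 9 9 8 8

pivot=8
j stops at 12 (6), i stops at 0 (8); swap ⇒ 6 6 4 7 4 8 7 9 9 6 6 8 8
j stops at 11 (8), i stops at 5 (8); swap ⇒ 6 6 4 7 4 8 7 9 9 6 6 8 8
j stops at 10 (6), i stops at 7 (9); swap ⇒ 6 6 4 7 4 8 7 6 9 6 9 8 8
j stops at 9 (6), i stops at 8 (9); swap ⇒ 6 6 4 7 4 8 7 6 6 9 9 8 8
j stops at 8, i stops at 9; i≥j ⇒ return 8. nums=6 6 4 7 4 8 7 6 6 9 9 8 8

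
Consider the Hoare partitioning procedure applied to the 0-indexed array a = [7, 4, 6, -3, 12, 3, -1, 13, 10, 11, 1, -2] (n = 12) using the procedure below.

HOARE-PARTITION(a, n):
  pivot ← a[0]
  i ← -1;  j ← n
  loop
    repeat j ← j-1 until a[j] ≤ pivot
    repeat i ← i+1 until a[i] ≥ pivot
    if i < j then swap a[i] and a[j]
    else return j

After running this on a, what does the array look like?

[-2, 4, 6, -3, 1, 3, -1, 13, 10, 11, 12, 7]

pivot = a[0] = 7; i = -1, j = 12
j→11 (a[11]=-2≤7), i→0 (a[0]=7≥7); i<j, swap → [-2, 4, 6, -3, 12, 3, -1, 13, 10, 11, 1, 7]
j→10 (a[10]=1≤7), i→4 (a[4]=12≥7); i<j, swap → [-2, 4, 6, -3, 1, 3, -1, 13, 10, 11, 12, 7]
j→6, i→7; i≥j, return j=6. a = [-2, 4, 6, -3, 1, 3, -1, 13, 10, 11, 12, 7]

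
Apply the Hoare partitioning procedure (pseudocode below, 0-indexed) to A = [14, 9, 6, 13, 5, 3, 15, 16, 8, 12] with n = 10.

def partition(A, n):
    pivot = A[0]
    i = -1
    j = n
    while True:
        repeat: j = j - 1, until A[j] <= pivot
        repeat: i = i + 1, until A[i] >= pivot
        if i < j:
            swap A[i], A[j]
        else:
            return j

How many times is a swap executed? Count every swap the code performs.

pivot = A[0] = 14; i = -1, j = 10
j→9 (A[9]=12≤14), i→0 (A[0]=14≥14); i<j, swap → [12, 9, 6, 13, 5, 3, 15, 16, 8, 14]
j→8 (A[8]=8≤14), i→6 (A[6]=15≥14); i<j, swap → [12, 9, 6, 13, 5, 3, 8, 16, 15, 14]
j→6, i→7; i≥j, return j=6. A = [12, 9, 6, 13, 5, 3, 8, 16, 15, 14]

2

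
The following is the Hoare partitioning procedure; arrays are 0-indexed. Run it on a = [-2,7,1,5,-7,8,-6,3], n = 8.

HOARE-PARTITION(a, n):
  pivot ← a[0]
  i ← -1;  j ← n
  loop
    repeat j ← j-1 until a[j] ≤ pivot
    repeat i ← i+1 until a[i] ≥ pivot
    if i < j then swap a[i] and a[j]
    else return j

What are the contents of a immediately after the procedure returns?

pivot=-2
j stops at 6 (-6), i stops at 0 (-2); swap ⇒ [-6,7,1,5,-7,8,-2,3]
j stops at 4 (-7), i stops at 1 (7); swap ⇒ [-6,-7,1,5,7,8,-2,3]
j stops at 1, i stops at 2; i≥j ⇒ return 1. a=[-6,-7,1,5,7,8,-2,3]

[-6,-7,1,5,7,8,-2,3]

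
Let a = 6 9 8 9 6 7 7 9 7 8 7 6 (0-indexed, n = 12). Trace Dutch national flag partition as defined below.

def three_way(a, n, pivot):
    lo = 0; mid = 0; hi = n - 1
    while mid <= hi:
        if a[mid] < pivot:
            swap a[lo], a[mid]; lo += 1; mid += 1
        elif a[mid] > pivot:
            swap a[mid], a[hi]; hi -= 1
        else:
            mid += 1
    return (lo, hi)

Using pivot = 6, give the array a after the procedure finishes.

pivot = 6; lo=0, mid=0, hi=11
a[mid]=6=6: mid=1
a[mid]=9>6: swap a[1],a[11]; hi=10 → 6 6 8 9 6 7 7 9 7 8 7 9
a[mid]=6=6: mid=2
a[mid]=8>6: swap a[2],a[10]; hi=9 → 6 6 7 9 6 7 7 9 7 8 8 9
a[mid]=7>6: swap a[2],a[9]; hi=8 → 6 6 8 9 6 7 7 9 7 7 8 9
a[mid]=8>6: swap a[2],a[8]; hi=7 → 6 6 7 9 6 7 7 9 8 7 8 9
a[mid]=7>6: swap a[2],a[7]; hi=6 → 6 6 9 9 6 7 7 7 8 7 8 9
a[mid]=9>6: swap a[2],a[6]; hi=5 → 6 6 7 9 6 7 9 7 8 7 8 9
a[mid]=7>6: swap a[2],a[5]; hi=4 → 6 6 7 9 6 7 9 7 8 7 8 9
a[mid]=7>6: swap a[2],a[4]; hi=3 → 6 6 6 9 7 7 9 7 8 7 8 9
a[mid]=6=6: mid=3
a[mid]=9>6: swap a[3],a[3]; hi=2 → 6 6 6 9 7 7 9 7 8 7 8 9
end: lo=0, hi=2; a = 6 6 6 9 7 7 9 7 8 7 8 9

6 6 6 9 7 7 9 7 8 7 8 9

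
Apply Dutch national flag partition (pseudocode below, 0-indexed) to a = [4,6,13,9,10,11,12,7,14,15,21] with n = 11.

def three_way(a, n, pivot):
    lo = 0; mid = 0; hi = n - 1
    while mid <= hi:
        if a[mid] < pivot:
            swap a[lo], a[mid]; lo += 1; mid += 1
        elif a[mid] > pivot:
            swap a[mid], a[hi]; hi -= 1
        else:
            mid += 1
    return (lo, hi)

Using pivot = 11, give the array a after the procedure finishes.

pivot = 11; lo=0, mid=0, hi=10
a[mid]=4<11: swap a[0],a[0]; lo=1,mid=1 → [4,6,13,9,10,11,12,7,14,15,21]
a[mid]=6<11: swap a[1],a[1]; lo=2,mid=2 → [4,6,13,9,10,11,12,7,14,15,21]
a[mid]=13>11: swap a[2],a[10]; hi=9 → [4,6,21,9,10,11,12,7,14,15,13]
a[mid]=21>11: swap a[2],a[9]; hi=8 → [4,6,15,9,10,11,12,7,14,21,13]
a[mid]=15>11: swap a[2],a[8]; hi=7 → [4,6,14,9,10,11,12,7,15,21,13]
a[mid]=14>11: swap a[2],a[7]; hi=6 → [4,6,7,9,10,11,12,14,15,21,13]
a[mid]=7<11: swap a[2],a[2]; lo=3,mid=3 → [4,6,7,9,10,11,12,14,15,21,13]
a[mid]=9<11: swap a[3],a[3]; lo=4,mid=4 → [4,6,7,9,10,11,12,14,15,21,13]
a[mid]=10<11: swap a[4],a[4]; lo=5,mid=5 → [4,6,7,9,10,11,12,14,15,21,13]
a[mid]=11=11: mid=6
a[mid]=12>11: swap a[6],a[6]; hi=5 → [4,6,7,9,10,11,12,14,15,21,13]
end: lo=5, hi=5; a = [4,6,7,9,10,11,12,14,15,21,13]

[4,6,7,9,10,11,12,14,15,21,13]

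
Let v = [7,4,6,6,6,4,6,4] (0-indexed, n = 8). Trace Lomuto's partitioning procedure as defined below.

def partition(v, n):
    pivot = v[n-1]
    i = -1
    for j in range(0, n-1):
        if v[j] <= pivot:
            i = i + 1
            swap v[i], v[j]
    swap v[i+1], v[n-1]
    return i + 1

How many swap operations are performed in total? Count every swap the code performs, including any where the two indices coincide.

3

pivot = v[7] = 4; i = -1
j=0: v[0]=7 > 4 → no swap
j=1: v[1]=4 ≤ 4 → i=0, swap v[0],v[1] → [4,7,6,6,6,4,6,4]
j=2: v[2]=6 > 4 → no swap
j=3: v[3]=6 > 4 → no swap
j=4: v[4]=6 > 4 → no swap
j=5: v[5]=4 ≤ 4 → i=1, swap v[1],v[5] → [4,4,6,6,6,7,6,4]
j=6: v[6]=6 > 4 → no swap
final swap v[2],v[7] → [4,4,4,6,6,7,6,6]; return 2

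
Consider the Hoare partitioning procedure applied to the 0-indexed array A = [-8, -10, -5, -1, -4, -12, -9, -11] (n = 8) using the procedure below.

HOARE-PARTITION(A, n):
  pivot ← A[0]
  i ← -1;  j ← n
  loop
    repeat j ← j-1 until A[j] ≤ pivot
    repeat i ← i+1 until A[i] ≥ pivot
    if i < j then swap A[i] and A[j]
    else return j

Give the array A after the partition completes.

[-11, -10, -9, -12, -4, -1, -5, -8]

pivot = A[0] = -8; i = -1, j = 8
j→7 (A[7]=-11≤-8), i→0 (A[0]=-8≥-8); i<j, swap → [-11, -10, -5, -1, -4, -12, -9, -8]
j→6 (A[6]=-9≤-8), i→2 (A[2]=-5≥-8); i<j, swap → [-11, -10, -9, -1, -4, -12, -5, -8]
j→5 (A[5]=-12≤-8), i→3 (A[3]=-1≥-8); i<j, swap → [-11, -10, -9, -12, -4, -1, -5, -8]
j→3, i→4; i≥j, return j=3. A = [-11, -10, -9, -12, -4, -1, -5, -8]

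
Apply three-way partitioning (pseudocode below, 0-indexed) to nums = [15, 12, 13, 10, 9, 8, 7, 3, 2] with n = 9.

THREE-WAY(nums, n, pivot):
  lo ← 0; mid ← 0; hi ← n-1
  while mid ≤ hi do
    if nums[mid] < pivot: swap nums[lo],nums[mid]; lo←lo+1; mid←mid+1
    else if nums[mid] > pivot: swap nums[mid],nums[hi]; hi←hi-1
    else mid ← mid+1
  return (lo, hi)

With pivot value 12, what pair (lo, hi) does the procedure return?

(6, 6)

pivot = 12; lo=0, mid=0, hi=8
nums[mid]=15>12: swap nums[0],nums[8]; hi=7 → [2, 12, 13, 10, 9, 8, 7, 3, 15]
nums[mid]=2<12: swap nums[0],nums[0]; lo=1,mid=1 → [2, 12, 13, 10, 9, 8, 7, 3, 15]
nums[mid]=12=12: mid=2
nums[mid]=13>12: swap nums[2],nums[7]; hi=6 → [2, 12, 3, 10, 9, 8, 7, 13, 15]
nums[mid]=3<12: swap nums[1],nums[2]; lo=2,mid=3 → [2, 3, 12, 10, 9, 8, 7, 13, 15]
nums[mid]=10<12: swap nums[2],nums[3]; lo=3,mid=4 → [2, 3, 10, 12, 9, 8, 7, 13, 15]
nums[mid]=9<12: swap nums[3],nums[4]; lo=4,mid=5 → [2, 3, 10, 9, 12, 8, 7, 13, 15]
nums[mid]=8<12: swap nums[4],nums[5]; lo=5,mid=6 → [2, 3, 10, 9, 8, 12, 7, 13, 15]
nums[mid]=7<12: swap nums[5],nums[6]; lo=6,mid=7 → [2, 3, 10, 9, 8, 7, 12, 13, 15]
end: lo=6, hi=6; nums = [2, 3, 10, 9, 8, 7, 12, 13, 15]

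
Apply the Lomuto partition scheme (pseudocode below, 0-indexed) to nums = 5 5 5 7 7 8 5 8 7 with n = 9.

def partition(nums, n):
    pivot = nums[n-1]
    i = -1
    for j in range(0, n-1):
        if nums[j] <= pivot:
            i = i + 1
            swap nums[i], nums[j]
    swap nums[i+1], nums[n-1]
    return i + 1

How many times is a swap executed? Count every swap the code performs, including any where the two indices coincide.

pivot=7, i=-1
j=0: 5≤7, i=0, swap(0,0) ⇒ 5 5 5 7 7 8 5 8 7
j=1: 5≤7, i=1, swap(1,1) ⇒ 5 5 5 7 7 8 5 8 7
j=2: 5≤7, i=2, swap(2,2) ⇒ 5 5 5 7 7 8 5 8 7
j=3: 7≤7, i=3, swap(3,3) ⇒ 5 5 5 7 7 8 5 8 7
j=4: 7≤7, i=4, swap(4,4) ⇒ 5 5 5 7 7 8 5 8 7
j=5: 8>7, skip
j=6: 5≤7, i=5, swap(5,6) ⇒ 5 5 5 7 7 5 8 8 7
j=7: 8>7, skip
swap(6,8) ⇒ 5 5 5 7 7 5 7 8 8; return 6

7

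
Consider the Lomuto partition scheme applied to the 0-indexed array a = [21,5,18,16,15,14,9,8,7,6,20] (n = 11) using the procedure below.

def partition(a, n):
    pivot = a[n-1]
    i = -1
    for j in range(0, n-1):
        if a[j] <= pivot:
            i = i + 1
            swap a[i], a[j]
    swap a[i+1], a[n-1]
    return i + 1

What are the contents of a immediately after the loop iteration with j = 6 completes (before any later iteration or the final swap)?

pivot=20, i=-1
j=0: 21>20, skip
j=1: 5≤20, i=0, swap(0,1) ⇒ [5,21,18,16,15,14,9,8,7,6,20]
j=2: 18≤20, i=1, swap(1,2) ⇒ [5,18,21,16,15,14,9,8,7,6,20]
j=3: 16≤20, i=2, swap(2,3) ⇒ [5,18,16,21,15,14,9,8,7,6,20]
j=4: 15≤20, i=3, swap(3,4) ⇒ [5,18,16,15,21,14,9,8,7,6,20]
j=5: 14≤20, i=4, swap(4,5) ⇒ [5,18,16,15,14,21,9,8,7,6,20]
j=6: 9≤20, i=5, swap(5,6) ⇒ [5,18,16,15,14,9,21,8,7,6,20]
(after j=6) a = [5,18,16,15,14,9,21,8,7,6,20]

[5,18,16,15,14,9,21,8,7,6,20]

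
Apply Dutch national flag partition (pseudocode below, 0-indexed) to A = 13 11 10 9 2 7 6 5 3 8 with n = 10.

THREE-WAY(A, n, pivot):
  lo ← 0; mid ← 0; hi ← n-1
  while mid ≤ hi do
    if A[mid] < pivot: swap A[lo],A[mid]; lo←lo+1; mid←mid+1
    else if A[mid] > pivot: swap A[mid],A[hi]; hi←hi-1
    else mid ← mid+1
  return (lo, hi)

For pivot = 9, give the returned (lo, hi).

lo=0 mid=0 hi=9
13>9: swap(0,9), hi=8 ⇒ 8 11 10 9 2 7 6 5 3 13
8<9: swap(0,0), lo=1 mid=1 ⇒ 8 11 10 9 2 7 6 5 3 13
11>9: swap(1,8), hi=7 ⇒ 8 3 10 9 2 7 6 5 11 13
3<9: swap(1,1), lo=2 mid=2 ⇒ 8 3 10 9 2 7 6 5 11 13
10>9: swap(2,7), hi=6 ⇒ 8 3 5 9 2 7 6 10 11 13
5<9: swap(2,2), lo=3 mid=3 ⇒ 8 3 5 9 2 7 6 10 11 13
9=9: mid=4
2<9: swap(3,4), lo=4 mid=5 ⇒ 8 3 5 2 9 7 6 10 11 13
7<9: swap(4,5), lo=5 mid=6 ⇒ 8 3 5 2 7 9 6 10 11 13
6<9: swap(5,6), lo=6 mid=7 ⇒ 8 3 5 2 7 6 9 10 11 13
done. lo=6 hi=6; A=8 3 5 2 7 6 9 10 11 13

(6, 6)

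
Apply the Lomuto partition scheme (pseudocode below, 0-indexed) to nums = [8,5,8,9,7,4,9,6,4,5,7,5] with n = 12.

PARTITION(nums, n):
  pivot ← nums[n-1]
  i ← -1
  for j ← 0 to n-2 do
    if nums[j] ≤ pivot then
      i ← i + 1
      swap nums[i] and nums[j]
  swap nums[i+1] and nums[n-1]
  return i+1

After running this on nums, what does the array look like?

pivot=5, i=-1
j=0: 8>5, skip
j=1: 5≤5, i=0, swap(0,1) ⇒ [5,8,8,9,7,4,9,6,4,5,7,5]
j=2: 8>5, skip
j=3: 9>5, skip
j=4: 7>5, skip
j=5: 4≤5, i=1, swap(1,5) ⇒ [5,4,8,9,7,8,9,6,4,5,7,5]
j=6: 9>5, skip
j=7: 6>5, skip
j=8: 4≤5, i=2, swap(2,8) ⇒ [5,4,4,9,7,8,9,6,8,5,7,5]
j=9: 5≤5, i=3, swap(3,9) ⇒ [5,4,4,5,7,8,9,6,8,9,7,5]
j=10: 7>5, skip
swap(4,11) ⇒ [5,4,4,5,5,8,9,6,8,9,7,7]; return 4

[5,4,4,5,5,8,9,6,8,9,7,7]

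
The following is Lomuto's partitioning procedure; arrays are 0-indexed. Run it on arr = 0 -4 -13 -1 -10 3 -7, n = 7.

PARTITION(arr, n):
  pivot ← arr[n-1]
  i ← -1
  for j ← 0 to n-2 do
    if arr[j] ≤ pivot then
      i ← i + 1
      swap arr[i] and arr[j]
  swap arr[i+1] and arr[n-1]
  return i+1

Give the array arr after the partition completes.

-13 -10 -7 -1 -4 3 0

pivot = arr[6] = -7; i = -1
j=0: arr[0]=0 > -7 → no swap
j=1: arr[1]=-4 > -7 → no swap
j=2: arr[2]=-13 ≤ -7 → i=0, swap arr[0],arr[2] → -13 -4 0 -1 -10 3 -7
j=3: arr[3]=-1 > -7 → no swap
j=4: arr[4]=-10 ≤ -7 → i=1, swap arr[1],arr[4] → -13 -10 0 -1 -4 3 -7
j=5: arr[5]=3 > -7 → no swap
final swap arr[2],arr[6] → -13 -10 -7 -1 -4 3 0; return 2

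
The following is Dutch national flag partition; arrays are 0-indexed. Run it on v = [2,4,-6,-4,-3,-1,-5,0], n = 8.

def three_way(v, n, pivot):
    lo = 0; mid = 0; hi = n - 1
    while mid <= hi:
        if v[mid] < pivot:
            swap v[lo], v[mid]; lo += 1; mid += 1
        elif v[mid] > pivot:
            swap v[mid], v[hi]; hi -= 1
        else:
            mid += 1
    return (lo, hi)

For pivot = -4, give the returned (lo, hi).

(2, 2)

pivot = -4; lo=0, mid=0, hi=7
v[mid]=2>-4: swap v[0],v[7]; hi=6 → [0,4,-6,-4,-3,-1,-5,2]
v[mid]=0>-4: swap v[0],v[6]; hi=5 → [-5,4,-6,-4,-3,-1,0,2]
v[mid]=-5<-4: swap v[0],v[0]; lo=1,mid=1 → [-5,4,-6,-4,-3,-1,0,2]
v[mid]=4>-4: swap v[1],v[5]; hi=4 → [-5,-1,-6,-4,-3,4,0,2]
v[mid]=-1>-4: swap v[1],v[4]; hi=3 → [-5,-3,-6,-4,-1,4,0,2]
v[mid]=-3>-4: swap v[1],v[3]; hi=2 → [-5,-4,-6,-3,-1,4,0,2]
v[mid]=-4=-4: mid=2
v[mid]=-6<-4: swap v[1],v[2]; lo=2,mid=3 → [-5,-6,-4,-3,-1,4,0,2]
end: lo=2, hi=2; v = [-5,-6,-4,-3,-1,4,0,2]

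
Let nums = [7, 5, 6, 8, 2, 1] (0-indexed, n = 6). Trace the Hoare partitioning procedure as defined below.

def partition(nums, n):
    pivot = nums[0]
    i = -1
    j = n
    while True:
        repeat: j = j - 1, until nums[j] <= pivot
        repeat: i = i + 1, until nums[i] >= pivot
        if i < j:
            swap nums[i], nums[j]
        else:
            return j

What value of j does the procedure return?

pivot = nums[0] = 7; i = -1, j = 6
j→5 (nums[5]=1≤7), i→0 (nums[0]=7≥7); i<j, swap → [1, 5, 6, 8, 2, 7]
j→4 (nums[4]=2≤7), i→3 (nums[3]=8≥7); i<j, swap → [1, 5, 6, 2, 8, 7]
j→3, i→4; i≥j, return j=3. nums = [1, 5, 6, 2, 8, 7]

3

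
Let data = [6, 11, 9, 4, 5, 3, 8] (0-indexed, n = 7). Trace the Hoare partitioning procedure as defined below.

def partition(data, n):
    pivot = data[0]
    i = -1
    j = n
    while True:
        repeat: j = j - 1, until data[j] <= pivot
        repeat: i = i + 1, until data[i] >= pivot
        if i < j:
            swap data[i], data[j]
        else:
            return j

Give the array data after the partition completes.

[3, 5, 4, 9, 11, 6, 8]

pivot=6
j stops at 5 (3), i stops at 0 (6); swap ⇒ [3, 11, 9, 4, 5, 6, 8]
j stops at 4 (5), i stops at 1 (11); swap ⇒ [3, 5, 9, 4, 11, 6, 8]
j stops at 3 (4), i stops at 2 (9); swap ⇒ [3, 5, 4, 9, 11, 6, 8]
j stops at 2, i stops at 3; i≥j ⇒ return 2. data=[3, 5, 4, 9, 11, 6, 8]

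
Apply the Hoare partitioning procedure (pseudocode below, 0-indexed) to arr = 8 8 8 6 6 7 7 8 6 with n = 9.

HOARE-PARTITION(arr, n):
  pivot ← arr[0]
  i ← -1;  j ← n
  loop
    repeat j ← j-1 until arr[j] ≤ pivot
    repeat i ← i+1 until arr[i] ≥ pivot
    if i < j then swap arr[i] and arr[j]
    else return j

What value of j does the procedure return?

pivot = arr[0] = 8; i = -1, j = 9
j→8 (arr[8]=6≤8), i→0 (arr[0]=8≥8); i<j, swap → 6 8 8 6 6 7 7 8 8
j→7 (arr[7]=8≤8), i→1 (arr[1]=8≥8); i<j, swap → 6 8 8 6 6 7 7 8 8
j→6 (arr[6]=7≤8), i→2 (arr[2]=8≥8); i<j, swap → 6 8 7 6 6 7 8 8 8
j→5, i→6; i≥j, return j=5. arr = 6 8 7 6 6 7 8 8 8

5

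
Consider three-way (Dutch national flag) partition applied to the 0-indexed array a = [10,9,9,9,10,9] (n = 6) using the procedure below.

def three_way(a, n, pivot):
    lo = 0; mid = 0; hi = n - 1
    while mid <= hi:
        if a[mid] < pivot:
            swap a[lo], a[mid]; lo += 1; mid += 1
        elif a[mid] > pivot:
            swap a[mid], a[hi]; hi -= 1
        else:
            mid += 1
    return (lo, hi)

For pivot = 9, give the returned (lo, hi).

lo=0 mid=0 hi=5
10>9: swap(0,5), hi=4 ⇒ [9,9,9,9,10,10]
9=9: mid=1
9=9: mid=2
9=9: mid=3
9=9: mid=4
10>9: swap(4,4), hi=3 ⇒ [9,9,9,9,10,10]
done. lo=0 hi=3; a=[9,9,9,9,10,10]

(0, 3)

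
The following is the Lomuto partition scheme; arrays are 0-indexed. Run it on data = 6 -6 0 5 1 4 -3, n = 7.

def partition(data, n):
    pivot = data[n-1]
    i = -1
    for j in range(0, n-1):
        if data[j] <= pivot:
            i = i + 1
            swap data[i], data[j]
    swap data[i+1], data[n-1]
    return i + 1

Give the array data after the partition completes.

-6 -3 0 5 1 4 6

pivot = data[6] = -3; i = -1
j=0: data[0]=6 > -3 → no swap
j=1: data[1]=-6 ≤ -3 → i=0, swap data[0],data[1] → -6 6 0 5 1 4 -3
j=2: data[2]=0 > -3 → no swap
j=3: data[3]=5 > -3 → no swap
j=4: data[4]=1 > -3 → no swap
j=5: data[5]=4 > -3 → no swap
final swap data[1],data[6] → -6 -3 0 5 1 4 6; return 1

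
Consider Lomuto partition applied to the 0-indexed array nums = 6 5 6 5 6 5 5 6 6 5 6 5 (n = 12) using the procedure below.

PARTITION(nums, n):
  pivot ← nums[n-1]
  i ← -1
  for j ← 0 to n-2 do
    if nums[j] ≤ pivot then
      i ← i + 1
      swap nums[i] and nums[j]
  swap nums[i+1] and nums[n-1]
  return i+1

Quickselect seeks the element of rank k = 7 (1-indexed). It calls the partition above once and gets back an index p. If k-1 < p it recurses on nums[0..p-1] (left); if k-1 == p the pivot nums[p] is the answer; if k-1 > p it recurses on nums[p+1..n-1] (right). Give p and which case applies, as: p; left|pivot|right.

5; right

pivot=5, i=-1
j=0: 6>5, skip
j=1: 5≤5, i=0, swap(0,1) ⇒ 5 6 6 5 6 5 5 6 6 5 6 5
j=2: 6>5, skip
j=3: 5≤5, i=1, swap(1,3) ⇒ 5 5 6 6 6 5 5 6 6 5 6 5
j=4: 6>5, skip
j=5: 5≤5, i=2, swap(2,5) ⇒ 5 5 5 6 6 6 5 6 6 5 6 5
j=6: 5≤5, i=3, swap(3,6) ⇒ 5 5 5 5 6 6 6 6 6 5 6 5
j=7: 6>5, skip
j=8: 6>5, skip
j=9: 5≤5, i=4, swap(4,9) ⇒ 5 5 5 5 5 6 6 6 6 6 6 5
j=10: 6>5, skip
swap(5,11) ⇒ 5 5 5 5 5 5 6 6 6 6 6 6; return 5
p = 5; k-1 = 6 > 5 ⇒ right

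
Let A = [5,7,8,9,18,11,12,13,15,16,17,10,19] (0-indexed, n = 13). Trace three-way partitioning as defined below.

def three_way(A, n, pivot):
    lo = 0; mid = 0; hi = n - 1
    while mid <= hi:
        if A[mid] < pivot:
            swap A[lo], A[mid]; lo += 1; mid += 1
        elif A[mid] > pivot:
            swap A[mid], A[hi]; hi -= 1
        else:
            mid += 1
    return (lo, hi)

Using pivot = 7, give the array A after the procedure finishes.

lo=0 mid=0 hi=12
5<7: swap(0,0), lo=1 mid=1 ⇒ [5,7,8,9,18,11,12,13,15,16,17,10,19]
7=7: mid=2
8>7: swap(2,12), hi=11 ⇒ [5,7,19,9,18,11,12,13,15,16,17,10,8]
19>7: swap(2,11), hi=10 ⇒ [5,7,10,9,18,11,12,13,15,16,17,19,8]
10>7: swap(2,10), hi=9 ⇒ [5,7,17,9,18,11,12,13,15,16,10,19,8]
17>7: swap(2,9), hi=8 ⇒ [5,7,16,9,18,11,12,13,15,17,10,19,8]
16>7: swap(2,8), hi=7 ⇒ [5,7,15,9,18,11,12,13,16,17,10,19,8]
15>7: swap(2,7), hi=6 ⇒ [5,7,13,9,18,11,12,15,16,17,10,19,8]
13>7: swap(2,6), hi=5 ⇒ [5,7,12,9,18,11,13,15,16,17,10,19,8]
12>7: swap(2,5), hi=4 ⇒ [5,7,11,9,18,12,13,15,16,17,10,19,8]
11>7: swap(2,4), hi=3 ⇒ [5,7,18,9,11,12,13,15,16,17,10,19,8]
18>7: swap(2,3), hi=2 ⇒ [5,7,9,18,11,12,13,15,16,17,10,19,8]
9>7: swap(2,2), hi=1 ⇒ [5,7,9,18,11,12,13,15,16,17,10,19,8]
done. lo=1 hi=1; A=[5,7,9,18,11,12,13,15,16,17,10,19,8]

[5,7,9,18,11,12,13,15,16,17,10,19,8]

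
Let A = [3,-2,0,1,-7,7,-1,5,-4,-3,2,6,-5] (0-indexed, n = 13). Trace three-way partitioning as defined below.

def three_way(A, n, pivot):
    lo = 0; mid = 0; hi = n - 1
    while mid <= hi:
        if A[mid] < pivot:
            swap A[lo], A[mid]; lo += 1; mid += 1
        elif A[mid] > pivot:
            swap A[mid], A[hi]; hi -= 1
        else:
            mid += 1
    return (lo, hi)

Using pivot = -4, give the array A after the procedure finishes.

pivot = -4; lo=0, mid=0, hi=12
A[mid]=3>-4: swap A[0],A[12]; hi=11 → [-5,-2,0,1,-7,7,-1,5,-4,-3,2,6,3]
A[mid]=-5<-4: swap A[0],A[0]; lo=1,mid=1 → [-5,-2,0,1,-7,7,-1,5,-4,-3,2,6,3]
A[mid]=-2>-4: swap A[1],A[11]; hi=10 → [-5,6,0,1,-7,7,-1,5,-4,-3,2,-2,3]
A[mid]=6>-4: swap A[1],A[10]; hi=9 → [-5,2,0,1,-7,7,-1,5,-4,-3,6,-2,3]
A[mid]=2>-4: swap A[1],A[9]; hi=8 → [-5,-3,0,1,-7,7,-1,5,-4,2,6,-2,3]
A[mid]=-3>-4: swap A[1],A[8]; hi=7 → [-5,-4,0,1,-7,7,-1,5,-3,2,6,-2,3]
A[mid]=-4=-4: mid=2
A[mid]=0>-4: swap A[2],A[7]; hi=6 → [-5,-4,5,1,-7,7,-1,0,-3,2,6,-2,3]
A[mid]=5>-4: swap A[2],A[6]; hi=5 → [-5,-4,-1,1,-7,7,5,0,-3,2,6,-2,3]
A[mid]=-1>-4: swap A[2],A[5]; hi=4 → [-5,-4,7,1,-7,-1,5,0,-3,2,6,-2,3]
A[mid]=7>-4: swap A[2],A[4]; hi=3 → [-5,-4,-7,1,7,-1,5,0,-3,2,6,-2,3]
A[mid]=-7<-4: swap A[1],A[2]; lo=2,mid=3 → [-5,-7,-4,1,7,-1,5,0,-3,2,6,-2,3]
A[mid]=1>-4: swap A[3],A[3]; hi=2 → [-5,-7,-4,1,7,-1,5,0,-3,2,6,-2,3]
end: lo=2, hi=2; A = [-5,-7,-4,1,7,-1,5,0,-3,2,6,-2,3]

[-5,-7,-4,1,7,-1,5,0,-3,2,6,-2,3]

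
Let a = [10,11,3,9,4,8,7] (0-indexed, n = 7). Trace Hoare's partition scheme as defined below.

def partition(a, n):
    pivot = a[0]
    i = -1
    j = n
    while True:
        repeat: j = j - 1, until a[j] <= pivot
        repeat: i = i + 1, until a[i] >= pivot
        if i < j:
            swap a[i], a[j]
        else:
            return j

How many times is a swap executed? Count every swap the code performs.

pivot = a[0] = 10; i = -1, j = 7
j→6 (a[6]=7≤10), i→0 (a[0]=10≥10); i<j, swap → [7,11,3,9,4,8,10]
j→5 (a[5]=8≤10), i→1 (a[1]=11≥10); i<j, swap → [7,8,3,9,4,11,10]
j→4, i→5; i≥j, return j=4. a = [7,8,3,9,4,11,10]

2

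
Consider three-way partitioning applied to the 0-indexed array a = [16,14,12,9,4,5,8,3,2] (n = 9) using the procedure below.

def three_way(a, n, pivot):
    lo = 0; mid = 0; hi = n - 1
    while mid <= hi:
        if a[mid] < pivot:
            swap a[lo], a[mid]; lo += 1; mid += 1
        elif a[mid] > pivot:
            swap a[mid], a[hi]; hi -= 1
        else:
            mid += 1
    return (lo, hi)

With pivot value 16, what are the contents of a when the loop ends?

pivot = 16; lo=0, mid=0, hi=8
a[mid]=16=16: mid=1
a[mid]=14<16: swap a[0],a[1]; lo=1,mid=2 → [14,16,12,9,4,5,8,3,2]
a[mid]=12<16: swap a[1],a[2]; lo=2,mid=3 → [14,12,16,9,4,5,8,3,2]
a[mid]=9<16: swap a[2],a[3]; lo=3,mid=4 → [14,12,9,16,4,5,8,3,2]
a[mid]=4<16: swap a[3],a[4]; lo=4,mid=5 → [14,12,9,4,16,5,8,3,2]
a[mid]=5<16: swap a[4],a[5]; lo=5,mid=6 → [14,12,9,4,5,16,8,3,2]
a[mid]=8<16: swap a[5],a[6]; lo=6,mid=7 → [14,12,9,4,5,8,16,3,2]
a[mid]=3<16: swap a[6],a[7]; lo=7,mid=8 → [14,12,9,4,5,8,3,16,2]
a[mid]=2<16: swap a[7],a[8]; lo=8,mid=9 → [14,12,9,4,5,8,3,2,16]
end: lo=8, hi=8; a = [14,12,9,4,5,8,3,2,16]

[14,12,9,4,5,8,3,2,16]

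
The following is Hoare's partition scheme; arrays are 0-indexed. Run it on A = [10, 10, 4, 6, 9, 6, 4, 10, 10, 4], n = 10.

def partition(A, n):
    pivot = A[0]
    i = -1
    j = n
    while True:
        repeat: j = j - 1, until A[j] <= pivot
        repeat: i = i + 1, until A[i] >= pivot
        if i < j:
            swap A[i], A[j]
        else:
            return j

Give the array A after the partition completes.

pivot = A[0] = 10; i = -1, j = 10
j→9 (A[9]=4≤10), i→0 (A[0]=10≥10); i<j, swap → [4, 10, 4, 6, 9, 6, 4, 10, 10, 10]
j→8 (A[8]=10≤10), i→1 (A[1]=10≥10); i<j, swap → [4, 10, 4, 6, 9, 6, 4, 10, 10, 10]
j→7, i→7; i≥j, return j=7. A = [4, 10, 4, 6, 9, 6, 4, 10, 10, 10]

[4, 10, 4, 6, 9, 6, 4, 10, 10, 10]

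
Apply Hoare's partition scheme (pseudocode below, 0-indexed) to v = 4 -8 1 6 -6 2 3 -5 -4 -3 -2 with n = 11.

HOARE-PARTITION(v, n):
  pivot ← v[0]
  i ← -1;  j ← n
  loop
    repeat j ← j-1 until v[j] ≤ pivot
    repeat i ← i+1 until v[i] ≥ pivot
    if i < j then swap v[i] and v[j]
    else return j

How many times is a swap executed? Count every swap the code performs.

pivot=4
j stops at 10 (-2), i stops at 0 (4); swap ⇒ -2 -8 1 6 -6 2 3 -5 -4 -3 4
j stops at 9 (-3), i stops at 3 (6); swap ⇒ -2 -8 1 -3 -6 2 3 -5 -4 6 4
j stops at 8, i stops at 9; i≥j ⇒ return 8. v=-2 -8 1 -3 -6 2 3 -5 -4 6 4

2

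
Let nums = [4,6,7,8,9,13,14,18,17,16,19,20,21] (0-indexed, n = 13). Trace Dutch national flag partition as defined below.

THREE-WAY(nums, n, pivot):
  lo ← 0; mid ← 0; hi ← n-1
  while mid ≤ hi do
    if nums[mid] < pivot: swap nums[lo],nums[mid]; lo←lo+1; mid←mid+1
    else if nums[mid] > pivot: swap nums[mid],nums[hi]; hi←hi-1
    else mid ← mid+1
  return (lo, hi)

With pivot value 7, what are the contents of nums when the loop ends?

lo=0 mid=0 hi=12
4<7: swap(0,0), lo=1 mid=1 ⇒ [4,6,7,8,9,13,14,18,17,16,19,20,21]
6<7: swap(1,1), lo=2 mid=2 ⇒ [4,6,7,8,9,13,14,18,17,16,19,20,21]
7=7: mid=3
8>7: swap(3,12), hi=11 ⇒ [4,6,7,21,9,13,14,18,17,16,19,20,8]
21>7: swap(3,11), hi=10 ⇒ [4,6,7,20,9,13,14,18,17,16,19,21,8]
20>7: swap(3,10), hi=9 ⇒ [4,6,7,19,9,13,14,18,17,16,20,21,8]
19>7: swap(3,9), hi=8 ⇒ [4,6,7,16,9,13,14,18,17,19,20,21,8]
16>7: swap(3,8), hi=7 ⇒ [4,6,7,17,9,13,14,18,16,19,20,21,8]
17>7: swap(3,7), hi=6 ⇒ [4,6,7,18,9,13,14,17,16,19,20,21,8]
18>7: swap(3,6), hi=5 ⇒ [4,6,7,14,9,13,18,17,16,19,20,21,8]
14>7: swap(3,5), hi=4 ⇒ [4,6,7,13,9,14,18,17,16,19,20,21,8]
13>7: swap(3,4), hi=3 ⇒ [4,6,7,9,13,14,18,17,16,19,20,21,8]
9>7: swap(3,3), hi=2 ⇒ [4,6,7,9,13,14,18,17,16,19,20,21,8]
done. lo=2 hi=2; nums=[4,6,7,9,13,14,18,17,16,19,20,21,8]

[4,6,7,9,13,14,18,17,16,19,20,21,8]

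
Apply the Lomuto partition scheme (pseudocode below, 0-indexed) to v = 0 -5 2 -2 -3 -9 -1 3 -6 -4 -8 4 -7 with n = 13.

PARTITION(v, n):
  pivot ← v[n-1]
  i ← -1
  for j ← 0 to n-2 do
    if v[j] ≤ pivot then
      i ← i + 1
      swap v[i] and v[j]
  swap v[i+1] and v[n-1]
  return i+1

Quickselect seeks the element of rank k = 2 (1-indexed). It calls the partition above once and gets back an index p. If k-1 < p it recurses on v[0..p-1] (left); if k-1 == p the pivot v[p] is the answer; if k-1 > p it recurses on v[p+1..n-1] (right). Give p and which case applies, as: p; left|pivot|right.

pivot = v[12] = -7; i = -1
j=0: v[0]=0 > -7 → no swap
j=1: v[1]=-5 > -7 → no swap
j=2: v[2]=2 > -7 → no swap
j=3: v[3]=-2 > -7 → no swap
j=4: v[4]=-3 > -7 → no swap
j=5: v[5]=-9 ≤ -7 → i=0, swap v[0],v[5] → -9 -5 2 -2 -3 0 -1 3 -6 -4 -8 4 -7
j=6: v[6]=-1 > -7 → no swap
j=7: v[7]=3 > -7 → no swap
j=8: v[8]=-6 > -7 → no swap
j=9: v[9]=-4 > -7 → no swap
j=10: v[10]=-8 ≤ -7 → i=1, swap v[1],v[10] → -9 -8 2 -2 -3 0 -1 3 -6 -4 -5 4 -7
j=11: v[11]=4 > -7 → no swap
final swap v[2],v[12] → -9 -8 -7 -2 -3 0 -1 3 -6 -4 -5 4 2; return 2
p = 2; k-1 = 1 < 2 ⇒ left

2; left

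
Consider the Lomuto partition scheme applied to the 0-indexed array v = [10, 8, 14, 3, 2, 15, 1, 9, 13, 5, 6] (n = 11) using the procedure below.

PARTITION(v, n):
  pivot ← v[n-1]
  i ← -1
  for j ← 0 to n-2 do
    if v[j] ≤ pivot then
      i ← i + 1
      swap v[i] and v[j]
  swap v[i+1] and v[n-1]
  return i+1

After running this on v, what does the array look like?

pivot = v[10] = 6; i = -1
j=0: v[0]=10 > 6 → no swap
j=1: v[1]=8 > 6 → no swap
j=2: v[2]=14 > 6 → no swap
j=3: v[3]=3 ≤ 6 → i=0, swap v[0],v[3] → [3, 8, 14, 10, 2, 15, 1, 9, 13, 5, 6]
j=4: v[4]=2 ≤ 6 → i=1, swap v[1],v[4] → [3, 2, 14, 10, 8, 15, 1, 9, 13, 5, 6]
j=5: v[5]=15 > 6 → no swap
j=6: v[6]=1 ≤ 6 → i=2, swap v[2],v[6] → [3, 2, 1, 10, 8, 15, 14, 9, 13, 5, 6]
j=7: v[7]=9 > 6 → no swap
j=8: v[8]=13 > 6 → no swap
j=9: v[9]=5 ≤ 6 → i=3, swap v[3],v[9] → [3, 2, 1, 5, 8, 15, 14, 9, 13, 10, 6]
final swap v[4],v[10] → [3, 2, 1, 5, 6, 15, 14, 9, 13, 10, 8]; return 4

[3, 2, 1, 5, 6, 15, 14, 9, 13, 10, 8]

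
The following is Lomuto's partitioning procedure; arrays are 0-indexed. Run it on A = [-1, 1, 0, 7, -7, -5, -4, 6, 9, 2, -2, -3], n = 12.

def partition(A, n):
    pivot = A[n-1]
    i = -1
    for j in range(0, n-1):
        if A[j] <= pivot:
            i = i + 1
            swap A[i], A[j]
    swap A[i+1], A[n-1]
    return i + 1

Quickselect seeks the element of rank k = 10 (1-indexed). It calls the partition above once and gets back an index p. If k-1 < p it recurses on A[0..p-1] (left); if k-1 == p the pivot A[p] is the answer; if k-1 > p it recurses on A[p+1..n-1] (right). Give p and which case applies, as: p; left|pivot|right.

3; right

pivot = A[11] = -3; i = -1
j=0: A[0]=-1 > -3 → no swap
j=1: A[1]=1 > -3 → no swap
j=2: A[2]=0 > -3 → no swap
j=3: A[3]=7 > -3 → no swap
j=4: A[4]=-7 ≤ -3 → i=0, swap A[0],A[4] → [-7, 1, 0, 7, -1, -5, -4, 6, 9, 2, -2, -3]
j=5: A[5]=-5 ≤ -3 → i=1, swap A[1],A[5] → [-7, -5, 0, 7, -1, 1, -4, 6, 9, 2, -2, -3]
j=6: A[6]=-4 ≤ -3 → i=2, swap A[2],A[6] → [-7, -5, -4, 7, -1, 1, 0, 6, 9, 2, -2, -3]
j=7: A[7]=6 > -3 → no swap
j=8: A[8]=9 > -3 → no swap
j=9: A[9]=2 > -3 → no swap
j=10: A[10]=-2 > -3 → no swap
final swap A[3],A[11] → [-7, -5, -4, -3, -1, 1, 0, 6, 9, 2, -2, 7]; return 3
p = 3; k-1 = 9 > 3 ⇒ right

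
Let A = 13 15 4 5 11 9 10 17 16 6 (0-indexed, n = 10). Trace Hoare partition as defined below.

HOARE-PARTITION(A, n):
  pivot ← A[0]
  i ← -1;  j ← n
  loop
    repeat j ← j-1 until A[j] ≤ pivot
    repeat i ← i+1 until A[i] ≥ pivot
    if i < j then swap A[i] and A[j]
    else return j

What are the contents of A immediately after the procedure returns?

6 10 4 5 11 9 15 17 16 13

pivot = A[0] = 13; i = -1, j = 10
j→9 (A[9]=6≤13), i→0 (A[0]=13≥13); i<j, swap → 6 15 4 5 11 9 10 17 16 13
j→6 (A[6]=10≤13), i→1 (A[1]=15≥13); i<j, swap → 6 10 4 5 11 9 15 17 16 13
j→5, i→6; i≥j, return j=5. A = 6 10 4 5 11 9 15 17 16 13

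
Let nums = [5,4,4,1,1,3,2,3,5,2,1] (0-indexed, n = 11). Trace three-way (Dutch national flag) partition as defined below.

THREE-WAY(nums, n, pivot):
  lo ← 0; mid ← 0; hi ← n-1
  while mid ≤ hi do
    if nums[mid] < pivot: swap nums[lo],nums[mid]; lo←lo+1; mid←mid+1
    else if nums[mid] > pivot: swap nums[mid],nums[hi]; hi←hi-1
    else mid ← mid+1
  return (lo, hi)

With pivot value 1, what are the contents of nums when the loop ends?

pivot = 1; lo=0, mid=0, hi=10
nums[mid]=5>1: swap nums[0],nums[10]; hi=9 → [1,4,4,1,1,3,2,3,5,2,5]
nums[mid]=1=1: mid=1
nums[mid]=4>1: swap nums[1],nums[9]; hi=8 → [1,2,4,1,1,3,2,3,5,4,5]
nums[mid]=2>1: swap nums[1],nums[8]; hi=7 → [1,5,4,1,1,3,2,3,2,4,5]
nums[mid]=5>1: swap nums[1],nums[7]; hi=6 → [1,3,4,1,1,3,2,5,2,4,5]
nums[mid]=3>1: swap nums[1],nums[6]; hi=5 → [1,2,4,1,1,3,3,5,2,4,5]
nums[mid]=2>1: swap nums[1],nums[5]; hi=4 → [1,3,4,1,1,2,3,5,2,4,5]
nums[mid]=3>1: swap nums[1],nums[4]; hi=3 → [1,1,4,1,3,2,3,5,2,4,5]
nums[mid]=1=1: mid=2
nums[mid]=4>1: swap nums[2],nums[3]; hi=2 → [1,1,1,4,3,2,3,5,2,4,5]
nums[mid]=1=1: mid=3
end: lo=0, hi=2; nums = [1,1,1,4,3,2,3,5,2,4,5]

[1,1,1,4,3,2,3,5,2,4,5]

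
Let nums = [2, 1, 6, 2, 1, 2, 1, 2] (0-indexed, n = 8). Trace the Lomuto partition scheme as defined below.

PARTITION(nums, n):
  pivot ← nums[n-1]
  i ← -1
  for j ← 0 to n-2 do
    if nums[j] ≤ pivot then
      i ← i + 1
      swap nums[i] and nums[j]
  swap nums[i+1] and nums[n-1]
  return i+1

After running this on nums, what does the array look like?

pivot = nums[7] = 2; i = -1
j=0: nums[0]=2 ≤ 2 → i=0, swap nums[0],nums[0] (no change) → [2, 1, 6, 2, 1, 2, 1, 2]
j=1: nums[1]=1 ≤ 2 → i=1, swap nums[1],nums[1] (no change) → [2, 1, 6, 2, 1, 2, 1, 2]
j=2: nums[2]=6 > 2 → no swap
j=3: nums[3]=2 ≤ 2 → i=2, swap nums[2],nums[3] → [2, 1, 2, 6, 1, 2, 1, 2]
j=4: nums[4]=1 ≤ 2 → i=3, swap nums[3],nums[4] → [2, 1, 2, 1, 6, 2, 1, 2]
j=5: nums[5]=2 ≤ 2 → i=4, swap nums[4],nums[5] → [2, 1, 2, 1, 2, 6, 1, 2]
j=6: nums[6]=1 ≤ 2 → i=5, swap nums[5],nums[6] → [2, 1, 2, 1, 2, 1, 6, 2]
final swap nums[6],nums[7] → [2, 1, 2, 1, 2, 1, 2, 6]; return 6

[2, 1, 2, 1, 2, 1, 2, 6]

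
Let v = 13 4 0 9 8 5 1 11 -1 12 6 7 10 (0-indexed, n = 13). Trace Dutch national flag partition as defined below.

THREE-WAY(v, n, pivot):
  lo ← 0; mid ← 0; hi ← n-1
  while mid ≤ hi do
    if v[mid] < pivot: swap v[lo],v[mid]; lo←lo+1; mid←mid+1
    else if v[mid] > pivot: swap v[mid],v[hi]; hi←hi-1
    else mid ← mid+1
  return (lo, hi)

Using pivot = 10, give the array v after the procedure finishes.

pivot = 10; lo=0, mid=0, hi=12
v[mid]=13>10: swap v[0],v[12]; hi=11 → 10 4 0 9 8 5 1 11 -1 12 6 7 13
v[mid]=10=10: mid=1
v[mid]=4<10: swap v[0],v[1]; lo=1,mid=2 → 4 10 0 9 8 5 1 11 -1 12 6 7 13
v[mid]=0<10: swap v[1],v[2]; lo=2,mid=3 → 4 0 10 9 8 5 1 11 -1 12 6 7 13
v[mid]=9<10: swap v[2],v[3]; lo=3,mid=4 → 4 0 9 10 8 5 1 11 -1 12 6 7 13
v[mid]=8<10: swap v[3],v[4]; lo=4,mid=5 → 4 0 9 8 10 5 1 11 -1 12 6 7 13
v[mid]=5<10: swap v[4],v[5]; lo=5,mid=6 → 4 0 9 8 5 10 1 11 -1 12 6 7 13
v[mid]=1<10: swap v[5],v[6]; lo=6,mid=7 → 4 0 9 8 5 1 10 11 -1 12 6 7 13
v[mid]=11>10: swap v[7],v[11]; hi=10 → 4 0 9 8 5 1 10 7 -1 12 6 11 13
v[mid]=7<10: swap v[6],v[7]; lo=7,mid=8 → 4 0 9 8 5 1 7 10 -1 12 6 11 13
v[mid]=-1<10: swap v[7],v[8]; lo=8,mid=9 → 4 0 9 8 5 1 7 -1 10 12 6 11 13
v[mid]=12>10: swap v[9],v[10]; hi=9 → 4 0 9 8 5 1 7 -1 10 6 12 11 13
v[mid]=6<10: swap v[8],v[9]; lo=9,mid=10 → 4 0 9 8 5 1 7 -1 6 10 12 11 13
end: lo=9, hi=9; v = 4 0 9 8 5 1 7 -1 6 10 12 11 13

4 0 9 8 5 1 7 -1 6 10 12 11 13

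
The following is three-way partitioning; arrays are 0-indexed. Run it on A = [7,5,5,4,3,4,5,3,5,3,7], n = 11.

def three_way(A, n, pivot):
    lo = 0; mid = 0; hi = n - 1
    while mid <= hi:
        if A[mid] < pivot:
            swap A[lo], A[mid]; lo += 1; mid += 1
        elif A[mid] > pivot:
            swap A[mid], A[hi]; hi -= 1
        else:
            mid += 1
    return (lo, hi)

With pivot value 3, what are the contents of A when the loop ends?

pivot = 3; lo=0, mid=0, hi=10
A[mid]=7>3: swap A[0],A[10]; hi=9 → [7,5,5,4,3,4,5,3,5,3,7]
A[mid]=7>3: swap A[0],A[9]; hi=8 → [3,5,5,4,3,4,5,3,5,7,7]
A[mid]=3=3: mid=1
A[mid]=5>3: swap A[1],A[8]; hi=7 → [3,5,5,4,3,4,5,3,5,7,7]
A[mid]=5>3: swap A[1],A[7]; hi=6 → [3,3,5,4,3,4,5,5,5,7,7]
A[mid]=3=3: mid=2
A[mid]=5>3: swap A[2],A[6]; hi=5 → [3,3,5,4,3,4,5,5,5,7,7]
A[mid]=5>3: swap A[2],A[5]; hi=4 → [3,3,4,4,3,5,5,5,5,7,7]
A[mid]=4>3: swap A[2],A[4]; hi=3 → [3,3,3,4,4,5,5,5,5,7,7]
A[mid]=3=3: mid=3
A[mid]=4>3: swap A[3],A[3]; hi=2 → [3,3,3,4,4,5,5,5,5,7,7]
end: lo=0, hi=2; A = [3,3,3,4,4,5,5,5,5,7,7]

[3,3,3,4,4,5,5,5,5,7,7]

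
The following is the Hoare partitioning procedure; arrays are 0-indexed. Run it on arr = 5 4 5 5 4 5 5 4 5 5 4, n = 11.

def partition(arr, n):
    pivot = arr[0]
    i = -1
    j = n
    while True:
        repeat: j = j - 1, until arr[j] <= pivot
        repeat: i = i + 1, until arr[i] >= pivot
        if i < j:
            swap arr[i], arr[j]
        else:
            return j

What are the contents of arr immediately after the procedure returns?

pivot=5
j stops at 10 (4), i stops at 0 (5); swap ⇒ 4 4 5 5 4 5 5 4 5 5 5
j stops at 9 (5), i stops at 2 (5); swap ⇒ 4 4 5 5 4 5 5 4 5 5 5
j stops at 8 (5), i stops at 3 (5); swap ⇒ 4 4 5 5 4 5 5 4 5 5 5
j stops at 7 (4), i stops at 5 (5); swap ⇒ 4 4 5 5 4 4 5 5 5 5 5
j stops at 6, i stops at 6; i≥j ⇒ return 6. arr=4 4 5 5 4 4 5 5 5 5 5

4 4 5 5 4 4 5 5 5 5 5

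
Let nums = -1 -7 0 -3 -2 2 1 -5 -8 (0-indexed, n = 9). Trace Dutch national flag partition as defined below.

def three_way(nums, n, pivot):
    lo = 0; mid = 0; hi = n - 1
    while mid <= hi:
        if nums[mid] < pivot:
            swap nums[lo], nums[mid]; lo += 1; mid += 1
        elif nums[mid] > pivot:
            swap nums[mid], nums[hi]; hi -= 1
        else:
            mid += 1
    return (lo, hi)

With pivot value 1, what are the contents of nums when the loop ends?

-1 -7 0 -3 -2 -8 -5 1 2

pivot = 1; lo=0, mid=0, hi=8
nums[mid]=-1<1: swap nums[0],nums[0]; lo=1,mid=1 → -1 -7 0 -3 -2 2 1 -5 -8
nums[mid]=-7<1: swap nums[1],nums[1]; lo=2,mid=2 → -1 -7 0 -3 -2 2 1 -5 -8
nums[mid]=0<1: swap nums[2],nums[2]; lo=3,mid=3 → -1 -7 0 -3 -2 2 1 -5 -8
nums[mid]=-3<1: swap nums[3],nums[3]; lo=4,mid=4 → -1 -7 0 -3 -2 2 1 -5 -8
nums[mid]=-2<1: swap nums[4],nums[4]; lo=5,mid=5 → -1 -7 0 -3 -2 2 1 -5 -8
nums[mid]=2>1: swap nums[5],nums[8]; hi=7 → -1 -7 0 -3 -2 -8 1 -5 2
nums[mid]=-8<1: swap nums[5],nums[5]; lo=6,mid=6 → -1 -7 0 -3 -2 -8 1 -5 2
nums[mid]=1=1: mid=7
nums[mid]=-5<1: swap nums[6],nums[7]; lo=7,mid=8 → -1 -7 0 -3 -2 -8 -5 1 2
end: lo=7, hi=7; nums = -1 -7 0 -3 -2 -8 -5 1 2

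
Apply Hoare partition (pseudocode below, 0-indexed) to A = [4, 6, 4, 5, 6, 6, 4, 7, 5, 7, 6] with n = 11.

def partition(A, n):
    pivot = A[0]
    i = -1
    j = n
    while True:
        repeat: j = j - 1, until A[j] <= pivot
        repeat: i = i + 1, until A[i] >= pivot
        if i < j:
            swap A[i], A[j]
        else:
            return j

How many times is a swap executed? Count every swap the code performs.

2

pivot = A[0] = 4; i = -1, j = 11
j→6 (A[6]=4≤4), i→0 (A[0]=4≥4); i<j, swap → [4, 6, 4, 5, 6, 6, 4, 7, 5, 7, 6]
j→2 (A[2]=4≤4), i→1 (A[1]=6≥4); i<j, swap → [4, 4, 6, 5, 6, 6, 4, 7, 5, 7, 6]
j→1, i→2; i≥j, return j=1. A = [4, 4, 6, 5, 6, 6, 4, 7, 5, 7, 6]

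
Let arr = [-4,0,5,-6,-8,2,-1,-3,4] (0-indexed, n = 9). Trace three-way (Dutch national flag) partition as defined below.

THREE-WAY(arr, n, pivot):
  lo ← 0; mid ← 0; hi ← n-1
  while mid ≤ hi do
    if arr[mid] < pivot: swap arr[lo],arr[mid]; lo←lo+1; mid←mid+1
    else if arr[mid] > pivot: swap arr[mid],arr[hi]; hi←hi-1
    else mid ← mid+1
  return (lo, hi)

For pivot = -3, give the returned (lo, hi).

(3, 3)

pivot = -3; lo=0, mid=0, hi=8
arr[mid]=-4<-3: swap arr[0],arr[0]; lo=1,mid=1 → [-4,0,5,-6,-8,2,-1,-3,4]
arr[mid]=0>-3: swap arr[1],arr[8]; hi=7 → [-4,4,5,-6,-8,2,-1,-3,0]
arr[mid]=4>-3: swap arr[1],arr[7]; hi=6 → [-4,-3,5,-6,-8,2,-1,4,0]
arr[mid]=-3=-3: mid=2
arr[mid]=5>-3: swap arr[2],arr[6]; hi=5 → [-4,-3,-1,-6,-8,2,5,4,0]
arr[mid]=-1>-3: swap arr[2],arr[5]; hi=4 → [-4,-3,2,-6,-8,-1,5,4,0]
arr[mid]=2>-3: swap arr[2],arr[4]; hi=3 → [-4,-3,-8,-6,2,-1,5,4,0]
arr[mid]=-8<-3: swap arr[1],arr[2]; lo=2,mid=3 → [-4,-8,-3,-6,2,-1,5,4,0]
arr[mid]=-6<-3: swap arr[2],arr[3]; lo=3,mid=4 → [-4,-8,-6,-3,2,-1,5,4,0]
end: lo=3, hi=3; arr = [-4,-8,-6,-3,2,-1,5,4,0]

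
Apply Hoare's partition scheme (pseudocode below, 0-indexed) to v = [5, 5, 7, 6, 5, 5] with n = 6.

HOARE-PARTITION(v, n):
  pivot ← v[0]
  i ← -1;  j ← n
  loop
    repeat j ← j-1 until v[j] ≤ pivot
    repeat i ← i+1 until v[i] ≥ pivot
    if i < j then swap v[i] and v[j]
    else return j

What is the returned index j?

pivot = v[0] = 5; i = -1, j = 6
j→5 (v[5]=5≤5), i→0 (v[0]=5≥5); i<j, swap → [5, 5, 7, 6, 5, 5]
j→4 (v[4]=5≤5), i→1 (v[1]=5≥5); i<j, swap → [5, 5, 7, 6, 5, 5]
j→1, i→2; i≥j, return j=1. v = [5, 5, 7, 6, 5, 5]

1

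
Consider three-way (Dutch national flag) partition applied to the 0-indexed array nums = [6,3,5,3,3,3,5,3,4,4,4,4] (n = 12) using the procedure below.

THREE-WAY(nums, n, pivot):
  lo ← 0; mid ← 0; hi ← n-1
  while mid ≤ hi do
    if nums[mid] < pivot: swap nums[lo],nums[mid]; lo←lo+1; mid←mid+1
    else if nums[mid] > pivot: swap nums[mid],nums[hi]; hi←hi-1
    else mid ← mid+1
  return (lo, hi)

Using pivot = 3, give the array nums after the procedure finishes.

[3,3,3,3,3,5,5,4,4,4,4,6]

lo=0 mid=0 hi=11
6>3: swap(0,11), hi=10 ⇒ [4,3,5,3,3,3,5,3,4,4,4,6]
4>3: swap(0,10), hi=9 ⇒ [4,3,5,3,3,3,5,3,4,4,4,6]
4>3: swap(0,9), hi=8 ⇒ [4,3,5,3,3,3,5,3,4,4,4,6]
4>3: swap(0,8), hi=7 ⇒ [4,3,5,3,3,3,5,3,4,4,4,6]
4>3: swap(0,7), hi=6 ⇒ [3,3,5,3,3,3,5,4,4,4,4,6]
3=3: mid=1
3=3: mid=2
5>3: swap(2,6), hi=5 ⇒ [3,3,5,3,3,3,5,4,4,4,4,6]
5>3: swap(2,5), hi=4 ⇒ [3,3,3,3,3,5,5,4,4,4,4,6]
3=3: mid=3
3=3: mid=4
3=3: mid=5
done. lo=0 hi=4; nums=[3,3,3,3,3,5,5,4,4,4,4,6]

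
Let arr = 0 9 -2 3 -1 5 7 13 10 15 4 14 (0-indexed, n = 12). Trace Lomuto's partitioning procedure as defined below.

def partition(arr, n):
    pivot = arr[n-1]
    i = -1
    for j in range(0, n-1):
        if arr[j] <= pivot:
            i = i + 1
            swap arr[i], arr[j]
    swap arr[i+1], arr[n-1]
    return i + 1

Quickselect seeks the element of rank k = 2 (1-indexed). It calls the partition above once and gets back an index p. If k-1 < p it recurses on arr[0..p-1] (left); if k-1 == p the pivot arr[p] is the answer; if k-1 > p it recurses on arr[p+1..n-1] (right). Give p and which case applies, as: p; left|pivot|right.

10; left

pivot=14, i=-1
j=0: 0≤14, i=0, swap(0,0) ⇒ 0 9 -2 3 -1 5 7 13 10 15 4 14
j=1: 9≤14, i=1, swap(1,1) ⇒ 0 9 -2 3 -1 5 7 13 10 15 4 14
j=2: -2≤14, i=2, swap(2,2) ⇒ 0 9 -2 3 -1 5 7 13 10 15 4 14
j=3: 3≤14, i=3, swap(3,3) ⇒ 0 9 -2 3 -1 5 7 13 10 15 4 14
j=4: -1≤14, i=4, swap(4,4) ⇒ 0 9 -2 3 -1 5 7 13 10 15 4 14
j=5: 5≤14, i=5, swap(5,5) ⇒ 0 9 -2 3 -1 5 7 13 10 15 4 14
j=6: 7≤14, i=6, swap(6,6) ⇒ 0 9 -2 3 -1 5 7 13 10 15 4 14
j=7: 13≤14, i=7, swap(7,7) ⇒ 0 9 -2 3 -1 5 7 13 10 15 4 14
j=8: 10≤14, i=8, swap(8,8) ⇒ 0 9 -2 3 -1 5 7 13 10 15 4 14
j=9: 15>14, skip
j=10: 4≤14, i=9, swap(9,10) ⇒ 0 9 -2 3 -1 5 7 13 10 4 15 14
swap(10,11) ⇒ 0 9 -2 3 -1 5 7 13 10 4 14 15; return 10
p = 10; k-1 = 1 < 10 ⇒ left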